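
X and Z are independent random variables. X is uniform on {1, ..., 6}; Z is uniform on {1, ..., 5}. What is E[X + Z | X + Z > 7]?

9

P(X + Z > 7) = 1/3.
Summing (X+Z)·P(x,y) over outcomes with X + Z > 7 gives 3.
E[X + Z | X + Z > 7] = (3) / (1/3) = 9.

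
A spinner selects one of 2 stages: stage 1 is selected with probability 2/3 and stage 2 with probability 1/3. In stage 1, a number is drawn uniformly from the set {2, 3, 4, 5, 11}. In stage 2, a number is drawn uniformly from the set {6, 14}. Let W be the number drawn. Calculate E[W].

20/3

E[W | stage 1] = (2+3+4+5+11)/5 = 5.
E[W | stage 2] = (6+14)/2 = 10.
E[W] = (2/3)·(5) + (1/3)·(10) = 20/3.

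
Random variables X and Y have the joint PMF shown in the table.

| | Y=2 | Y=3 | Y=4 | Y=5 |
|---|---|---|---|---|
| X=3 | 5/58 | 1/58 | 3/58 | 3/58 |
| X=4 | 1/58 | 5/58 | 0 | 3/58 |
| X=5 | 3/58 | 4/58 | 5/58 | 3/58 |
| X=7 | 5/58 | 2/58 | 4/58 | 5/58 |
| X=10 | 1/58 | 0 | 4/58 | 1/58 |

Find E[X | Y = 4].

P(Y = 4) = 8/29.
Summing X·P(X=x,Y=y) over the conditioning event gives 51/29.
E[X | Y = 4] = (51/29) / (8/29) = 51/8.

51/8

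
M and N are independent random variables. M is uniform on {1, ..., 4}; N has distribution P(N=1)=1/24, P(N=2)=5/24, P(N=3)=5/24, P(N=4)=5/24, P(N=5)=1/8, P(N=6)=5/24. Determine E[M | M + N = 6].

8/3

P(M + N = 6) = 3/16.
Summing M·P(x,y) over outcomes with M + N = 6 gives 1/2.
E[M | M + N = 6] = (1/2) / (3/16) = 8/3.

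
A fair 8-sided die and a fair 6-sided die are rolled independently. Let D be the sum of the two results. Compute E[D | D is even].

P(D is even) = 1/2.
Σ over the event: 2·1/48 + 4·1/16 + 6·5/48 + 8·1/8 + 10·5/48 + 12·1/16 + 14·1/48 = 4.
E[D | D is even] = (4) / (1/2) = 8.

8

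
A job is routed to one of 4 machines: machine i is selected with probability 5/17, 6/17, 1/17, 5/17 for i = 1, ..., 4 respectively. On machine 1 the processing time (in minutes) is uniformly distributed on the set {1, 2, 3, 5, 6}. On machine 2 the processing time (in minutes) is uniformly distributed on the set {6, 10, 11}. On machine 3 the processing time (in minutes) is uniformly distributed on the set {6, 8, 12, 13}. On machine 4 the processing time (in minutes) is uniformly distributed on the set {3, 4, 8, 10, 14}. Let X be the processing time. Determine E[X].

479/68

E[X | machine 1] = (1+2+3+5+6)/5 = 17/5.
E[X | machine 2] = (6+10+11)/3 = 9.
E[X | machine 3] = (6+8+12+13)/4 = 39/4.
E[X | machine 4] = (3+4+8+10+14)/5 = 39/5.
E[X] = (5/17)·(17/5) + (6/17)·(9) + (1/17)·(39/4) + (5/17)·(39/5) = 479/68.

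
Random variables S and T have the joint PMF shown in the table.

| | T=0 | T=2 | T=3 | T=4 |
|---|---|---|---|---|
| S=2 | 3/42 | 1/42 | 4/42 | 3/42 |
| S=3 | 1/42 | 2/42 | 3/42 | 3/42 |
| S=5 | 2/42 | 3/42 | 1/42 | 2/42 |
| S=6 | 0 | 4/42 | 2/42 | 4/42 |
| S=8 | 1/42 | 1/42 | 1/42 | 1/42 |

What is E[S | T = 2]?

5

P(T = 2) = 11/42.
Σ S·P over the event = 2·(1/42) + 3·(2/42) + 5·(3/42) + 6·(4/42) + 8·(1/42) = 55/42.
E[S | T = 2] = (55/42) / (11/42) = 5.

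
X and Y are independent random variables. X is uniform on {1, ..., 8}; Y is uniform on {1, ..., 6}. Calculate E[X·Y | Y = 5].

45/2

Outcomes with Y = 5: (1,5), (2,5), (3,5), (4,5), (5,5), (6,5), (7,5), (8,5), each with probability 1/48.
E[X·Y | Y = 5] = (5 + 10 + 15 + 20 + 25 + 30 + 35 + 40) / 8 = 45/2.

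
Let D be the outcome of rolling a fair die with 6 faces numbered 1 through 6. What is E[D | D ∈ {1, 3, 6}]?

P(D ∈ {1, 3, 6}) = 1/2.
Σ over the event: 1·1/6 + 3·1/6 + 6·1/6 = 5/3.
E[D | D ∈ {1, 3, 6}] = (5/3) / (1/2) = 10/3.

10/3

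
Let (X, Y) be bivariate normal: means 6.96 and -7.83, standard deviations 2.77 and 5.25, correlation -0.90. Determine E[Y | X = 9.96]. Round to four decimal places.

-12.9473

E[Y | X=x] = μ_Y + ρ(σ_Y/σ_X)(x − μ_X) for jointly normal variables.
E[Y | X=9.96] = -7.83 + (-0.90)·(5.25/2.77)·(9.96 − (6.96)) = -7.83 + (-1.70578)·(3) = -12.9473.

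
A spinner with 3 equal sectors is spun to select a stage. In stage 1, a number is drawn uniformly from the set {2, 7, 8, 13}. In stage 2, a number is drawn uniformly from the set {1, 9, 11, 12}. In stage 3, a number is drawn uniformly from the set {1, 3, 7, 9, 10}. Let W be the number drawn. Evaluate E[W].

29/4

E[W | stage 1] = (2+7+8+13)/4 = 15/2.
E[W | stage 2] = (1+9+11+12)/4 = 33/4.
E[W | stage 3] = (1+3+7+9+10)/5 = 6.
E[W] = (1/3)·(15/2) + (1/3)·(33/4) + (1/3)·(6) = 29/4.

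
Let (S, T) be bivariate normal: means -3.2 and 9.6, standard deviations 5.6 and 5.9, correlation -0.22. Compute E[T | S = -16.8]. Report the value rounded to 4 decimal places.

12.7523

For a bivariate normal, E[T | S=x] = μ_T + ρ·(σ_T/σ_S)·(x − μ_S).
E[T | S=-16.8] = 9.6 + (-0.22)·(5.9/5.6)·(-16.8 − (-3.2)) = 9.6 + (-0.23179)·(-13.6) = 12.7523.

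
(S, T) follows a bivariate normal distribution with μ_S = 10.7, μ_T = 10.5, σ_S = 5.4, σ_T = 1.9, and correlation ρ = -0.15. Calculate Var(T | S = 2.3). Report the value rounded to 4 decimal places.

Var(T | S=x) = (1 − ρ²)·σ_T².
Var(T | S=2.3) = (1.9)²·(1 − (-0.15)²) = 3.61·0.9775 = 3.5288.

3.5288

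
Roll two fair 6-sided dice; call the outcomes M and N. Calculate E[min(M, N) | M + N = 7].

Outcomes with M + N = 7: (1,6), (2,5), (3,4), (4,3), (5,2), (6,1), each with probability 1/36.
E[min(M, N) | M + N = 7] = (1 + 2 + 3 + 3 + 2 + 1) / 6 = 2.

2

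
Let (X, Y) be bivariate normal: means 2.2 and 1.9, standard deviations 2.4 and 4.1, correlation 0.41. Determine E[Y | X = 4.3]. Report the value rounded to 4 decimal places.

3.3709

E[Y | X=x] = μ_Y + ρ(σ_Y/σ_X)(x − μ_X) for jointly normal variables.
E[Y | X=4.3] = 1.9 + (0.41)·(4.1/2.4)·(4.3 − (2.2)) = 1.9 + (0.70042)·(2.1) = 3.3709.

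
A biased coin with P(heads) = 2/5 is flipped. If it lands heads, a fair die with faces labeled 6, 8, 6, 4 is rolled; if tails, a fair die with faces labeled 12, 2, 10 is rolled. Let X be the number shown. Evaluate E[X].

E[X | heads] = (6+8+6+4)/4 = 6.
E[X | tails] = (12+2+10)/3 = 8.
E[X] = (2/5)·(6) + (3/5)·(8) = 36/5.

36/5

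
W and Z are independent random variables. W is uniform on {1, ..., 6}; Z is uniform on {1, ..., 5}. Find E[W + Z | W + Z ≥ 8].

9

P(W + Z ≥ 8) = 1/3.
Summing (W+Z)·P(x,y) over outcomes with W + Z ≥ 8 gives 3.
E[W + Z | W + Z ≥ 8] = (3) / (1/3) = 9.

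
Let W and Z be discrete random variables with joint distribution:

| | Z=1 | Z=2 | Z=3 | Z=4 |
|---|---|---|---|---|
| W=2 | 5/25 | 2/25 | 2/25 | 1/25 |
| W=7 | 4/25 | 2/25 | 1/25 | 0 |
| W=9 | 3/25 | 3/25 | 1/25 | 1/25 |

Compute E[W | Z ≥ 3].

P(Z ≥ 3) = 6/25.
Σ W·P over the event = 2·(2/25) + 2·(1/25) + 7·(1/25) + 9·(1/25) + 9·(1/25) = 31/25.
E[W | Z ≥ 3] = (31/25) / (6/25) = 31/6.

31/6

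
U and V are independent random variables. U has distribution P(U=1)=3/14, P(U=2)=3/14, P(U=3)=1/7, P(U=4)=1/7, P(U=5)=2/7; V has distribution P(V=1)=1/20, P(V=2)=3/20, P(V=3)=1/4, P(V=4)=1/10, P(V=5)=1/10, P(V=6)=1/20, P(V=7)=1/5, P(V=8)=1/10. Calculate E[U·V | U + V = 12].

P(U + V = 12) = 1/14.
Summing UV·P(x,y) over outcomes with U + V = 12 gives 86/35.
E[U·V | U + V = 12] = (86/35) / (1/14) = 172/5.

172/5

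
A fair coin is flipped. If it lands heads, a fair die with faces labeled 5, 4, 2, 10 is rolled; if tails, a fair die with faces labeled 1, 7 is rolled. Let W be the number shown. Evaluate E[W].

E[W | heads] = (5+4+2+10)/4 = 21/4.
E[W | tails] = (1+7)/2 = 4.
E[W] = (1/2)·(21/4) + (1/2)·(4) = 37/8.

37/8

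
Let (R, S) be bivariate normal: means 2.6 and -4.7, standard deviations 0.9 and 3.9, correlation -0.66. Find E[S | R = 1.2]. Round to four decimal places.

-0.6960

The regression of S on R has slope ρ·σ_S/σ_R and passes through (μ_R, μ_S).
E[S | R=1.2] = -4.7 + (-0.66)·(3.9/0.9)·(1.2 − (2.6)) = -4.7 + (-2.86)·(-1.4) = -0.6960.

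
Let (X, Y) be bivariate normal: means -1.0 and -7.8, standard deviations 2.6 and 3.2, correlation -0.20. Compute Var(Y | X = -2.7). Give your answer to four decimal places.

9.8304

Var(Y | X=x) = (1 − ρ²)·σ_Y².
Var(Y | X=-2.7) = (3.2)²·(1 − (-0.20)²) = 10.24·0.96 = 9.8304.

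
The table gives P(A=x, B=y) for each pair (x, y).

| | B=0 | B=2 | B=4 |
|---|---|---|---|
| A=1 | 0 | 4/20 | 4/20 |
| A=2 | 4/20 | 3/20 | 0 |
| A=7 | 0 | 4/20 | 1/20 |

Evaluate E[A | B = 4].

P(B = 4) = 1/4.
Summing A·P(A=x,B=y) over the conditioning event gives 11/20.
E[A | B = 4] = (11/20) / (1/4) = 11/5.

11/5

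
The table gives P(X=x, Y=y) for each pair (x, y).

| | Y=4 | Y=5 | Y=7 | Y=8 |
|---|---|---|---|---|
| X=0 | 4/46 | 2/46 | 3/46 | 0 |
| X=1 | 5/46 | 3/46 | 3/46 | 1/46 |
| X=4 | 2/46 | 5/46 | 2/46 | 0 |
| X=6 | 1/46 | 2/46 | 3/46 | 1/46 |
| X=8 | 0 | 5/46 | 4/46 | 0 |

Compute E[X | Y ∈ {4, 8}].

13/7

P(Y ∈ {4, 8}) = 7/23.
Σ X·P over the event = 0·(4/46) + 1·(5/46) + 1·(1/46) + 4·(2/46) + 6·(1/46) + 6·(1/46) = 13/23.
E[X | Y ∈ {4, 8}] = (13/23) / (7/23) = 13/7.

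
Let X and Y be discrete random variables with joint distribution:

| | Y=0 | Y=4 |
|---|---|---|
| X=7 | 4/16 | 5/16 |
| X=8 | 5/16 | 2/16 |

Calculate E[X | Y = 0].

68/9

P(Y = 0) = 9/16.
Σ X·P over the event = 7·(4/16) + 8·(5/16) = 17/4.
E[X | Y = 0] = (17/4) / (9/16) = 68/9.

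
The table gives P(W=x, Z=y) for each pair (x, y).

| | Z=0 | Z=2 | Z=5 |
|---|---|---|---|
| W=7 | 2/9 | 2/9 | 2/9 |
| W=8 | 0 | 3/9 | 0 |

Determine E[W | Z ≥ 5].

7

P(Z ≥ 5) = 2/9.
Σ W·P over the event = 7·(2/9) = 14/9.
E[W | Z ≥ 5] = (14/9) / (2/9) = 7.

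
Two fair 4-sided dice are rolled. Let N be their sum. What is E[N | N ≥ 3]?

P(N ≥ 3) = 15/16.
Σ over the event: 3·1/8 + 4·3/16 + 5·1/4 + 6·3/16 + 7·1/8 + 8·1/16 = 39/8.
E[N | N ≥ 3] = (39/8) / (15/16) = 26/5.

26/5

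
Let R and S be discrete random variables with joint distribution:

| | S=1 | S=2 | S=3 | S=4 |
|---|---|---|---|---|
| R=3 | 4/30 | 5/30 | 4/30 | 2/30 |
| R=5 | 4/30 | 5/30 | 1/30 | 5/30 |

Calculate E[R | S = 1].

4

P(S = 1) = 4/15.
Σ R·P over the event = 3·(4/30) + 5·(4/30) = 16/15.
E[R | S = 1] = (16/15) / (4/15) = 4.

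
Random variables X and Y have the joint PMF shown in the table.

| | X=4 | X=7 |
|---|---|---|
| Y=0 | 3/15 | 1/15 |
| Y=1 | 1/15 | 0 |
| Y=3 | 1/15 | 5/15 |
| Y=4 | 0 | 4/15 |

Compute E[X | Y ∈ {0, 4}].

47/8

P(Y ∈ {0, 4}) = 8/15.
Σ X·P over the event = 4·(3/15) + 7·(1/15) + 7·(4/15) = 47/15.
E[X | Y ∈ {0, 4}] = (47/15) / (8/15) = 47/8.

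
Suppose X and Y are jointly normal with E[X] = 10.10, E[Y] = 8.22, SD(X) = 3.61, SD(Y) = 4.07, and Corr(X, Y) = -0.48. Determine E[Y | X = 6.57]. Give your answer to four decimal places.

The regression of Y on X has slope ρ·σ_Y/σ_X and passes through (μ_X, μ_Y).
E[Y | X=6.57] = 8.22 + (-0.48)·(4.07/3.61)·(6.57 − (10.10)) = 8.22 + (-0.54116)·(-3.53) = 10.1303.

10.1303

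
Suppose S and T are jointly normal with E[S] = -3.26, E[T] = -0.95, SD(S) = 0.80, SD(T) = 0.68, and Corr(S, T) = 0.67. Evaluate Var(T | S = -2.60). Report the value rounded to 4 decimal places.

Var(T | S=x) = (1 − ρ²)·σ_T².
Var(T | S=-2.60) = (0.68)²·(1 − (0.67)²) = 0.4624·0.5511 = 0.2548.

0.2548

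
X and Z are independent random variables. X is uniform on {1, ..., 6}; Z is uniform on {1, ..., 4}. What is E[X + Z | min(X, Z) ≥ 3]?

8

P(min(X, Z) ≥ 3) = 1/3.
Summing (X+Z)·P(x,y) over outcomes with min(X, Z) ≥ 3 gives 8/3.
E[X + Z | min(X, Z) ≥ 3] = (8/3) / (1/3) = 8.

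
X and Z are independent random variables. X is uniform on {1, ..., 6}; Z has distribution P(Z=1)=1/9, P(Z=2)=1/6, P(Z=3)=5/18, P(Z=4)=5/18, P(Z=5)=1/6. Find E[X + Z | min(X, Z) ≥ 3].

P(min(X, Z) ≥ 3) = 13/27.
Summing (X+Z)·P(x,y) over outcomes with min(X, Z) ≥ 3 gives 217/54.
E[X + Z | min(X, Z) ≥ 3] = (217/54) / (13/27) = 217/26.

217/26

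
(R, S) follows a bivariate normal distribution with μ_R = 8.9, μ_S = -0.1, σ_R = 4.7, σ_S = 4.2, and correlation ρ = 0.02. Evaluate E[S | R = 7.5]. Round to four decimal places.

For a bivariate normal, E[S | R=x] = μ_S + ρ·(σ_S/σ_R)·(x − μ_R).
E[S | R=7.5] = -0.1 + (0.02)·(4.2/4.7)·(7.5 − (8.9)) = -0.1 + (0.017872)·(-1.4) = -0.1250.

-0.1250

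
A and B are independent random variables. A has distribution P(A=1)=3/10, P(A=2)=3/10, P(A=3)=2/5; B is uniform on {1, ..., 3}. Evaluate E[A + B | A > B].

45/11

P(A > B) = 11/30.
Summing (A+B)·P(x,y) over outcomes with A > B gives 3/2.
E[A + B | A > B] = (3/2) / (11/30) = 45/11.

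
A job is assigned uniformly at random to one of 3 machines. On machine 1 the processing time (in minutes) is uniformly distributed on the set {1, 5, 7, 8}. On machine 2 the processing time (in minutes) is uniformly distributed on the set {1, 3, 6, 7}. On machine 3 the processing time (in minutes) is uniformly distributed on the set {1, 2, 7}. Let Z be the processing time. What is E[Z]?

77/18

E[Z | machine 1] = (1+5+7+8)/4 = 21/4.
E[Z | machine 2] = (1+3+6+7)/4 = 17/4.
E[Z | machine 3] = (1+2+7)/3 = 10/3.
By the law of total expectation,
E[Z] = (1/3)·(21/4) + (1/3)·(17/4) + (1/3)·(10/3) = 77/18.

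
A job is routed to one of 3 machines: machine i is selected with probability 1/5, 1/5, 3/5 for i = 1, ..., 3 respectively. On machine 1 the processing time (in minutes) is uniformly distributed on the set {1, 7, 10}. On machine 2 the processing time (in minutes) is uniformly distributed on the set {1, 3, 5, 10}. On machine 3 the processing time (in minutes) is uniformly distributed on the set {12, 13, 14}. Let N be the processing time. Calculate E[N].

E[N | machine 1] = (1+7+10)/3 = 6.
E[N | machine 2] = (1+3+5+10)/4 = 19/4.
E[N | machine 3] = (12+13+14)/3 = 13.
By the law of total expectation,
E[N] = (1/5)·(6) + (1/5)·(19/4) + (3/5)·(13) = 199/20.

199/20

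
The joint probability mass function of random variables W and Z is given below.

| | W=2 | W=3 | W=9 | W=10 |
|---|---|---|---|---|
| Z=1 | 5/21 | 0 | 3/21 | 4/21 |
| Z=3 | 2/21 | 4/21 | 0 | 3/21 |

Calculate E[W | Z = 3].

46/9

P(Z = 3) = 3/7.
Summing W·P(W=x,Z=y) over the conditioning event gives 46/21.
E[W | Z = 3] = (46/21) / (3/7) = 46/9.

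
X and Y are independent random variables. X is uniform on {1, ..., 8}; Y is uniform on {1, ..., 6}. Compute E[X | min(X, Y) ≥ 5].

13/2

Outcomes with min(X, Y) ≥ 5: (5,5), (5,6), (6,5), (6,6), (7,5), (7,6), (8,5), (8,6), each with probability 1/48.
E[X | min(X, Y) ≥ 5] = (5 + 5 + 6 + 6 + 7 + 7 + 8 + 8) / 8 = 13/2.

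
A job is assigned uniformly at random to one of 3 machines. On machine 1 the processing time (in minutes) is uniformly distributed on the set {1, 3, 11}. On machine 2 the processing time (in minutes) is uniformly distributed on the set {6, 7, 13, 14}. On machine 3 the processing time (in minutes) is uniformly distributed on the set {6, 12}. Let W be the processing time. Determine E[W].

E[W | machine 1] = (1+3+11)/3 = 5.
E[W | machine 2] = (6+7+13+14)/4 = 10.
E[W | machine 3] = (6+12)/2 = 9.
By the law of total expectation,
E[W] = (1/3)·(5) + (1/3)·(10) + (1/3)·(9) = 8.

8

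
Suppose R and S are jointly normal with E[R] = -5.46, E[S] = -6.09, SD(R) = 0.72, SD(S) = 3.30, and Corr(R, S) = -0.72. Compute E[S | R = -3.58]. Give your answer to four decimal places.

-12.2940

E[S | R=x] = μ_S + ρ(σ_S/σ_R)(x − μ_R) for jointly normal variables.
E[S | R=-3.58] = -6.09 + (-0.72)·(3.30/0.72)·(-3.58 − (-5.46)) = -6.09 + (-3.3)·(1.88) = -12.2940.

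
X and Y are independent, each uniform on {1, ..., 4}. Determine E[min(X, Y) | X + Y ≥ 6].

Outcomes with X + Y ≥ 6: (2,4), (3,3), (3,4), (4,2), (4,3), (4,4), each with probability 1/16.
E[min(X, Y) | X + Y ≥ 6] = (2 + 3 + 3 + 2 + 3 + 4) / 6 = 17/6.

17/6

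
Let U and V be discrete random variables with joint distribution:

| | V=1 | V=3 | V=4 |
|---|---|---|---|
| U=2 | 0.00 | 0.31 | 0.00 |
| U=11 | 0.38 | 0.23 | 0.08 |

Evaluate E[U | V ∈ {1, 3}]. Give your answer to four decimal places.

7.9674

P(V ∈ {1, 3}) = 0.92.
Σ U·P over the event = 2·(0.31) + 11·(0.38) + 11·(0.23) = 7.33.
E[U | V ∈ {1, 3}] = (7.33) / (0.92) = 7.9674.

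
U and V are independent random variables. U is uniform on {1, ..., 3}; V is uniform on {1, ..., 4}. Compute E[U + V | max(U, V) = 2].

10/3

Outcomes with max(U, V) = 2: (1,2), (2,1), (2,2), each with probability 1/12.
E[U + V | max(U, V) = 2] = (3 + 3 + 4) / 3 = 10/3.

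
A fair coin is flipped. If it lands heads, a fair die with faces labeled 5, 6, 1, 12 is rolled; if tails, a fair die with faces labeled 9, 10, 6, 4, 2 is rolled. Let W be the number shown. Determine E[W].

E[W | heads] = (5+6+1+12)/4 = 6.
E[W | tails] = (9+10+6+4+2)/5 = 31/5.
E[W] = (1/2)·(6) + (1/2)·(31/5) = 61/10.

61/10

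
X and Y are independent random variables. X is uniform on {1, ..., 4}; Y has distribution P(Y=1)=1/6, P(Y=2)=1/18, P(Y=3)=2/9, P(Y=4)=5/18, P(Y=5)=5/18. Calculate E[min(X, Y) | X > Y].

5/3

P(X > Y) = 5/24.
Summing min(X,Y)·P(x,y) over outcomes with X > Y gives 25/72.
E[min(X, Y) | X > Y] = (25/72) / (5/24) = 5/3.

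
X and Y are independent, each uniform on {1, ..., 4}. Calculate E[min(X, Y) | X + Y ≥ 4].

27/13

P(X + Y ≥ 4) = 13/16.
Summing min(X,Y)·P(x,y) over outcomes with X + Y ≥ 4 gives 27/16.
E[min(X, Y) | X + Y ≥ 4] = (27/16) / (13/16) = 27/13.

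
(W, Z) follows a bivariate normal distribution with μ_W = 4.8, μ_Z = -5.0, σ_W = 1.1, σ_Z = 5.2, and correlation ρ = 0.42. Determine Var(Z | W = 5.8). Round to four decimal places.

The conditional variance in a bivariate normal is σ_Z²(1 − ρ²), independent of x.
Var(Z | W=5.8) = (5.2)²·(1 − (0.42)²) = 27.04·0.8236 = 22.2701.

22.2701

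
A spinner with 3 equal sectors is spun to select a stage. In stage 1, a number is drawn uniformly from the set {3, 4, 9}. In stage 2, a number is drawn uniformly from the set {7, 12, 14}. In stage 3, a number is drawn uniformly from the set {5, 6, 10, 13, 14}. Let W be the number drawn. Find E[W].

389/45

E[W | stage 1] = (3+4+9)/3 = 16/3.
E[W | stage 2] = (7+12+14)/3 = 11.
E[W | stage 3] = (5+6+10+13+14)/5 = 48/5.
By the law of total expectation,
E[W] = (1/3)·(16/3) + (1/3)·(11) + (1/3)·(48/5) = 389/45.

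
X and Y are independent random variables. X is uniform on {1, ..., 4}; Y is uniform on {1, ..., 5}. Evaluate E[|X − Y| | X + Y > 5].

8/5

P(X + Y > 5) = 1/2.
Summing |X−Y|·P(x,y) over outcomes with X + Y > 5 gives 4/5.
E[|X − Y| | X + Y > 5] = (4/5) / (1/2) = 8/5.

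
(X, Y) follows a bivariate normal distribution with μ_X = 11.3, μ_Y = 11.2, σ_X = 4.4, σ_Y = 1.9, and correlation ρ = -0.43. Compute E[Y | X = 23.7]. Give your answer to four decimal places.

8.8975

E[Y | X=x] = μ_Y + ρ(σ_Y/σ_X)(x − μ_X) for jointly normal variables.
E[Y | X=23.7] = 11.2 + (-0.43)·(1.9/4.4)·(23.7 − (11.3)) = 11.2 + (-0.185682)·(12.4) = 8.8975.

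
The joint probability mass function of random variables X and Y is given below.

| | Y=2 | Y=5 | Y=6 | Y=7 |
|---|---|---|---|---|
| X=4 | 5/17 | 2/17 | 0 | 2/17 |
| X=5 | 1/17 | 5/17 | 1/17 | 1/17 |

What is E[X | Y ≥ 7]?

13/3

P(Y ≥ 7) = 3/17.
Σ X·P over the event = 4·(2/17) + 5·(1/17) = 13/17.
E[X | Y ≥ 7] = (13/17) / (3/17) = 13/3.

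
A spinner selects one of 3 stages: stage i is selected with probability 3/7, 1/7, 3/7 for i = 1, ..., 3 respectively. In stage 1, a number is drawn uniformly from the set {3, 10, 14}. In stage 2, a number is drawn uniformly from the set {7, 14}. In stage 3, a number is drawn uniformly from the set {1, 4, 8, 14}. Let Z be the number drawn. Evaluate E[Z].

33/4

E[Z | stage 1] = (3+10+14)/3 = 9.
E[Z | stage 2] = (7+14)/2 = 21/2.
E[Z | stage 3] = (1+4+8+14)/4 = 27/4.
E[Z] = (3/7)·(9) + (1/7)·(21/2) + (3/7)·(27/4) = 33/4.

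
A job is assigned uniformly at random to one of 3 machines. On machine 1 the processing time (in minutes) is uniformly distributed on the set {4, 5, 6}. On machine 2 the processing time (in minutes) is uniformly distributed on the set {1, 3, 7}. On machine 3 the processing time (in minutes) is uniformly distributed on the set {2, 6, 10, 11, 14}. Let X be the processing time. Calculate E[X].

259/45

E[X | machine 1] = (4+5+6)/3 = 5.
E[X | machine 2] = (1+3+7)/3 = 11/3.
E[X | machine 3] = (2+6+10+11+14)/5 = 43/5.
E[X] = (1/3)·(5) + (1/3)·(11/3) + (1/3)·(43/5) = 259/45.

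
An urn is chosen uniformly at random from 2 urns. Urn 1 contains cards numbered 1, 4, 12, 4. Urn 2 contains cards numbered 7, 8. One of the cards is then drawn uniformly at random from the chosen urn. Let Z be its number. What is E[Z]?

51/8

E[Z | urn 1] = (1+4+12+4)/4 = 21/4.
E[Z | urn 2] = (7+8)/2 = 15/2.
By the law of total expectation,
E[Z] = (1/2)·(21/4) + (1/2)·(15/2) = 51/8.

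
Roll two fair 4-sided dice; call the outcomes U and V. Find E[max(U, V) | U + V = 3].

2

Outcomes with U + V = 3: (1,2), (2,1), each with probability 1/16.
E[max(U, V) | U + V = 3] = (2 + 2) / 2 = 2.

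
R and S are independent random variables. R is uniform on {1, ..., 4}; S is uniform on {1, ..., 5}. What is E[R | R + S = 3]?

3/2

Outcomes with R + S = 3: (1,2), (2,1), each with probability 1/20.
E[R | R + S = 3] = (1 + 2) / 2 = 3/2.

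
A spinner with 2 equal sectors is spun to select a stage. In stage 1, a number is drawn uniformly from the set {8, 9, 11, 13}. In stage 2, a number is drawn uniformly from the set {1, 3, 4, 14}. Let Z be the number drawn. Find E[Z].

63/8

E[Z | stage 1] = (8+9+11+13)/4 = 41/4.
E[Z | stage 2] = (1+3+4+14)/4 = 11/2.
By the law of total expectation,
E[Z] = (1/2)·(41/4) + (1/2)·(11/2) = 63/8.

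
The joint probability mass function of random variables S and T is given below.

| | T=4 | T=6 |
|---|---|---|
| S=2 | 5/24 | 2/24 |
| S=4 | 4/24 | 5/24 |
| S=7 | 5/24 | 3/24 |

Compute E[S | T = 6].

9/2

P(T = 6) = 5/12.
Σ S·P over the event = 2·(2/24) + 4·(5/24) + 7·(3/24) = 15/8.
E[S | T = 6] = (15/8) / (5/12) = 9/2.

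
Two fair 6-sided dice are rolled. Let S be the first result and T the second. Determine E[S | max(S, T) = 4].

Outcomes with max(S, T) = 4: (1,4), (2,4), (3,4), (4,1), (4,2), (4,3), (4,4), each with probability 1/36.
E[S | max(S, T) = 4] = (1 + 2 + 3 + 4 + 4 + 4 + 4) / 7 = 22/7.

22/7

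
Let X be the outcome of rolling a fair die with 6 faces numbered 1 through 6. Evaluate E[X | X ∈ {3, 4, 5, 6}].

P(X ∈ {3, 4, 5, 6}) = 2/3.
Σ over the event: 3·1/6 + 4·1/6 + 5·1/6 + 6·1/6 = 3.
E[X | X ∈ {3, 4, 5, 6}] = (3) / (2/3) = 9/2.

9/2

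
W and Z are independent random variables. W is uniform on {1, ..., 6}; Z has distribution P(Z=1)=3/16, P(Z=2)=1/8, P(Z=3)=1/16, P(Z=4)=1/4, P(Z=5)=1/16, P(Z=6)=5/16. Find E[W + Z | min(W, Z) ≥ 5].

P(min(W, Z) ≥ 5) = 1/8.
Summing (W+Z)·P(x,y) over outcomes with min(W, Z) ≥ 5 gives 17/12.
E[W + Z | min(W, Z) ≥ 5] = (17/12) / (1/8) = 34/3.

34/3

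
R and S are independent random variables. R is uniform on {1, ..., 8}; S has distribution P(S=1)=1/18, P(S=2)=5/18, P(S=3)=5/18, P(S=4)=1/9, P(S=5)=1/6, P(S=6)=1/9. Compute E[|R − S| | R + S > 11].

29/14

P(R + S > 11) = 7/72.
Summing |R−S|·P(x,y) over outcomes with R + S > 11 gives 29/144.
E[|R − S| | R + S > 11] = (29/144) / (7/72) = 29/14.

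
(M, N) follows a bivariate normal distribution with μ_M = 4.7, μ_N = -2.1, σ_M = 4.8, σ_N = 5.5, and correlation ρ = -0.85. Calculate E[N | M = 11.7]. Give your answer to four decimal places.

-8.9177

The regression of N on M has slope ρ·σ_N/σ_M and passes through (μ_M, μ_N).
E[N | M=11.7] = -2.1 + (-0.85)·(5.5/4.8)·(11.7 − (4.7)) = -2.1 + (-0.97396)·(7) = -8.9177.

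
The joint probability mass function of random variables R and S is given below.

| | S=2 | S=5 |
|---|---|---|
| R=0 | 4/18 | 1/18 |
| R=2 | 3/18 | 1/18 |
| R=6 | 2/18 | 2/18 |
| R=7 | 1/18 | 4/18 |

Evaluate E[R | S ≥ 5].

P(S ≥ 5) = 4/9.
Σ R·P over the event = 0·(1/18) + 2·(1/18) + 6·(2/18) + 7·(4/18) = 7/3.
E[R | S ≥ 5] = (7/3) / (4/9) = 21/4.

21/4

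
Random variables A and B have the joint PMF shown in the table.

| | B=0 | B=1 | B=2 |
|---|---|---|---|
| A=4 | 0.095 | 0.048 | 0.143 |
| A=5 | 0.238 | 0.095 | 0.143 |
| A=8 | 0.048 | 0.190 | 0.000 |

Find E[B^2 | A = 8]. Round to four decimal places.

0.7983

P(A = 8) = 0.238.
Summing B^2·P(A=x,B=y) over the conditioning event gives 0.190.
E[B^2 | A = 8] = (0.190) / (0.238) = 0.7983.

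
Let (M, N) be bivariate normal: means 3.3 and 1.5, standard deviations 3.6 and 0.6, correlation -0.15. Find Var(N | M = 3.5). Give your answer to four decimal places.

0.3519

Var(N | M=x) = (1 − ρ²)·σ_N².
Var(N | M=3.5) = (0.6)²·(1 − (-0.15)²) = 0.36·0.9775 = 0.3519.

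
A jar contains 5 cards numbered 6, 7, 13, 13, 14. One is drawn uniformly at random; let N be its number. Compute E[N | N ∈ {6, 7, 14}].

P(N ∈ {6, 7, 14}) = 3/5.
Σ over the event: 6·1/5 + 7·1/5 + 14·1/5 = 27/5.
E[N | N ∈ {6, 7, 14}] = (27/5) / (3/5) = 9.

9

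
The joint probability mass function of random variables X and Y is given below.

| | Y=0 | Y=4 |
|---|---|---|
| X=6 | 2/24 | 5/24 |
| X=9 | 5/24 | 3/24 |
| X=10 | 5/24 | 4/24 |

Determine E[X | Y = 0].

P(Y = 0) = 1/2.
Summing X·P(X=x,Y=y) over the conditioning event gives 107/24.
E[X | Y = 0] = (107/24) / (1/2) = 107/12.

107/12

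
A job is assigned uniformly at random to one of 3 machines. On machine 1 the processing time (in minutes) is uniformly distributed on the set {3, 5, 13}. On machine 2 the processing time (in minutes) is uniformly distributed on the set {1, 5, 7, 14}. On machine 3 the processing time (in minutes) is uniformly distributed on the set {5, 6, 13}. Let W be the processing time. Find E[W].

E[W | machine 1] = (3+5+13)/3 = 7.
E[W | machine 2] = (1+5+7+14)/4 = 27/4.
E[W | machine 3] = (5+6+13)/3 = 8.
E[W] = (1/3)·(7) + (1/3)·(27/4) + (1/3)·(8) = 29/4.

29/4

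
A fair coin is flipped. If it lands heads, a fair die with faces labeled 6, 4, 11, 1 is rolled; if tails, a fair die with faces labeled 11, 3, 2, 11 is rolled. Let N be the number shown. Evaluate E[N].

49/8

E[N | heads] = (6+4+11+1)/4 = 11/2.
E[N | tails] = (11+3+2+11)/4 = 27/4.
By the law of total expectation,
E[N] = (1/2)·(11/2) + (1/2)·(27/4) = 49/8.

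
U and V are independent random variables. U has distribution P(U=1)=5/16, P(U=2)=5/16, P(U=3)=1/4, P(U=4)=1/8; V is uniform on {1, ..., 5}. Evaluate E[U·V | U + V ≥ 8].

33/2

P(U + V ≥ 8) = 1/10.
Summing UV·P(x,y) over outcomes with U + V ≥ 8 gives 33/20.
E[U·V | U + V ≥ 8] = (33/20) / (1/10) = 33/2.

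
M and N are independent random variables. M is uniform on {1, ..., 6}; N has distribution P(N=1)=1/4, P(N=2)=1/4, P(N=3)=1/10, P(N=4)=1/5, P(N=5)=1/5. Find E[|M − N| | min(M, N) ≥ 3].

P(min(M, N) ≥ 3) = 1/3.
Summing |M−N|·P(x,y) over outcomes with min(M, N) ≥ 3 gives 11/30.
E[|M − N| | min(M, N) ≥ 3] = (11/30) / (1/3) = 11/10.

11/10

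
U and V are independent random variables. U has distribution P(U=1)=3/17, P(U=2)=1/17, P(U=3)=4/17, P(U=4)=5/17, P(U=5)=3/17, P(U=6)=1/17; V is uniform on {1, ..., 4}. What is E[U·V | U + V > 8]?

P(U + V > 8) = 5/68.
Summing UV·P(x,y) over outcomes with U + V > 8 gives 3/2.
E[U·V | U + V > 8] = (3/2) / (5/68) = 102/5.

102/5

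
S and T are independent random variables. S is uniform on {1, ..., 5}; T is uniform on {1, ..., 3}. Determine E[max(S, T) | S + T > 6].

14/3

Outcomes with S + T > 6: (4,3), (5,2), (5,3), each with probability 1/15.
E[max(S, T) | S + T > 6] = (4 + 5 + 5) / 3 = 14/3.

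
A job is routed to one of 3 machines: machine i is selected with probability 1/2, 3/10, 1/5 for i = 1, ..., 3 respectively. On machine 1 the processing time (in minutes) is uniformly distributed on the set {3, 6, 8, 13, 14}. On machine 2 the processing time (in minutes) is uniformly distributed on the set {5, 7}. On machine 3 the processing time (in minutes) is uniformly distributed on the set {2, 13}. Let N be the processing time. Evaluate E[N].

77/10

E[N | machine 1] = (3+6+8+13+14)/5 = 44/5.
E[N | machine 2] = (5+7)/2 = 6.
E[N | machine 3] = (2+13)/2 = 15/2.
E[N] = (1/2)·(44/5) + (3/10)·(6) + (1/5)·(15/2) = 77/10.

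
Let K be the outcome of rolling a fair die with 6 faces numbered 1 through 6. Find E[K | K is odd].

3

Given K is odd, K is equally likely to be any of {1, 3, 5}.
E[K | K is odd] = (1 + 3 + 5) / 3 = 3.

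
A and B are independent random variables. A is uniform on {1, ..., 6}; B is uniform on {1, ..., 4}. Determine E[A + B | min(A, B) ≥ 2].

P(min(A, B) ≥ 2) = 5/8.
Summing (A+B)·P(x,y) over outcomes with min(A, B) ≥ 2 gives 35/8.
E[A + B | min(A, B) ≥ 2] = (35/8) / (5/8) = 7.

7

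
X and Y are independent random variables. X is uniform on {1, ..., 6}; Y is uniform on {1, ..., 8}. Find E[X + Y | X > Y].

P(X > Y) = 5/16.
Summing (X+Y)·P(x,y) over outcomes with X > Y gives 35/16.
E[X + Y | X > Y] = (35/16) / (5/16) = 7.

7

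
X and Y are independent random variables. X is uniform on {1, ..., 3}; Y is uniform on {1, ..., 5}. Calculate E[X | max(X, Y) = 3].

Outcomes with max(X, Y) = 3: (1,3), (2,3), (3,1), (3,2), (3,3), each with probability 1/15.
E[X | max(X, Y) = 3] = (1 + 2 + 3 + 3 + 3) / 5 = 12/5.

12/5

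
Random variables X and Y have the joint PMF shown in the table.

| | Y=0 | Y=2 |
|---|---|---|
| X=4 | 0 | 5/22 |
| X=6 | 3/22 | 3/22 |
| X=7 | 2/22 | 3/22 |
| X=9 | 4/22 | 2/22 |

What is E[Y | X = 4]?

2

P(X = 4) = 5/22.
Σ Y·P over the event = 2·(5/22) = 5/11.
E[Y | X = 4] = (5/11) / (5/22) = 2.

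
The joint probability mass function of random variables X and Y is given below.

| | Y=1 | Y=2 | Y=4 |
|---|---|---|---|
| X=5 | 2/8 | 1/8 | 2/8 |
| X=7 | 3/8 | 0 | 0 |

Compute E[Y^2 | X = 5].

P(X = 5) = 5/8.
Σ Y^2·P over the event = 1·(2/8) + 4·(1/8) + 16·(2/8) = 19/4.
E[Y^2 | X = 5] = (19/4) / (5/8) = 38/5.

38/5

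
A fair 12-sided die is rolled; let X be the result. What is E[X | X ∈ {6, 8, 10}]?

P(X ∈ {6, 8, 10}) = 1/4.
Σ over the event: 6·1/12 + 8·1/12 + 10·1/12 = 2.
E[X | X ∈ {6, 8, 10}] = (2) / (1/4) = 8.

8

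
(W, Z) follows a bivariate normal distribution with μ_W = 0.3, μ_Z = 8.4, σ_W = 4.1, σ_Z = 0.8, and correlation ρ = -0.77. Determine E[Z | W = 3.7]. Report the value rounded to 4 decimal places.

E[Z | W=x] = μ_Z + ρ(σ_Z/σ_W)(x − μ_W) for jointly normal variables.
E[Z | W=3.7] = 8.4 + (-0.77)·(0.8/4.1)·(3.7 − (0.3)) = 8.4 + (-0.15024)·(3.4) = 7.8892.

7.8892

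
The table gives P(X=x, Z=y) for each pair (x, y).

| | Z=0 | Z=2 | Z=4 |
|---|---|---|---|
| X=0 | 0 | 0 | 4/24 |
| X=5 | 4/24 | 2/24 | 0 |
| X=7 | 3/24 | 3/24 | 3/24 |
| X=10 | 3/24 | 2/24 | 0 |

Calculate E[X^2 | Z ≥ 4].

P(Z ≥ 4) = 7/24.
Σ X^2·P over the event = 0·(4/24) + 49·(3/24) = 49/8.
E[X^2 | Z ≥ 4] = (49/8) / (7/24) = 21.

21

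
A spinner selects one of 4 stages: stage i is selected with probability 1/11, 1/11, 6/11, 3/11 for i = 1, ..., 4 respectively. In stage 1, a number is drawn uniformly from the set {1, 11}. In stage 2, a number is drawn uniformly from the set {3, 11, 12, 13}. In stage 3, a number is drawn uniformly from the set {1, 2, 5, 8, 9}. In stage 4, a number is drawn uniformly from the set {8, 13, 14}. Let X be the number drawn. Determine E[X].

323/44

E[X | stage 1] = (1+11)/2 = 6.
E[X | stage 2] = (3+11+12+13)/4 = 39/4.
E[X | stage 3] = (1+2+5+8+9)/5 = 5.
E[X | stage 4] = (8+13+14)/3 = 35/3.
By the law of total expectation,
E[X] = (1/11)·(6) + (1/11)·(39/4) + (6/11)·(5) + (3/11)·(35/3) = 323/44.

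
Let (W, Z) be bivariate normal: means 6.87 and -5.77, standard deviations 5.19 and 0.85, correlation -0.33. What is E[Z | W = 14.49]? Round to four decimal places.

For a bivariate normal, E[Z | W=x] = μ_Z + ρ·(σ_Z/σ_W)·(x − μ_W).
E[Z | W=14.49] = -5.77 + (-0.33)·(0.85/5.19)·(14.49 − (6.87)) = -5.77 + (-0.054046)·(7.62) = -6.1818.

-6.1818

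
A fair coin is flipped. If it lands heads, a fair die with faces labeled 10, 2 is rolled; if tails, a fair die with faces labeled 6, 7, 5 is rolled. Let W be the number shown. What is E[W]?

6

E[W | heads] = (10+2)/2 = 6.
E[W | tails] = (6+7+5)/3 = 6.
By the law of total expectation,
E[W] = (1/2)·(6) + (1/2)·(6) = 6.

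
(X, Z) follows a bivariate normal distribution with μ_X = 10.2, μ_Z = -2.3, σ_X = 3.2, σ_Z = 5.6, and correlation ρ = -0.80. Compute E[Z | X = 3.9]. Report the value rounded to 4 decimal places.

The regression of Z on X has slope ρ·σ_Z/σ_X and passes through (μ_X, μ_Z).
E[Z | X=3.9] = -2.3 + (-0.80)·(5.6/3.2)·(3.9 − (10.2)) = -2.3 + (-1.4)·(-6.3) = 6.5200.

6.5200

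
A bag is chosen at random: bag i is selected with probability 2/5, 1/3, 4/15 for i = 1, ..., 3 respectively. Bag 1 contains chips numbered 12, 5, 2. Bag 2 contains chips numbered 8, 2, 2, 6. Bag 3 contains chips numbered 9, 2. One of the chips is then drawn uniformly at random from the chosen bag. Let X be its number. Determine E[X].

E[X | bag 1] = (12+5+2)/3 = 19/3.
E[X | bag 2] = (8+2+2+6)/4 = 9/2.
E[X | bag 3] = (9+2)/2 = 11/2.
E[X] = (2/5)·(19/3) + (1/3)·(9/2) + (4/15)·(11/2) = 11/2.

11/2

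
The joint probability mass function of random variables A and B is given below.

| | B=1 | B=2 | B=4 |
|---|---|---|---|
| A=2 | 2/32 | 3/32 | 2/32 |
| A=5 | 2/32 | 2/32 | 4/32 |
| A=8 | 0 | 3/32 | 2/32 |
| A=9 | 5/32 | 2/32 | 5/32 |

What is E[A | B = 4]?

P(B = 4) = 13/32.
Σ A·P over the event = 2·(2/32) + 5·(4/32) + 8·(2/32) + 9·(5/32) = 85/32.
E[A | B = 4] = (85/32) / (13/32) = 85/13.

85/13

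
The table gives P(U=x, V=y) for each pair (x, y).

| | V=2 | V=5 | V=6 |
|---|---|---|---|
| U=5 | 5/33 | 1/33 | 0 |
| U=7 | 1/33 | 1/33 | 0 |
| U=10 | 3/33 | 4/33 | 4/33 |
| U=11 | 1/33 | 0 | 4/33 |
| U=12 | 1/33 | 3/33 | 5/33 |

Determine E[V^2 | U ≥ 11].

P(U ≥ 11) = 14/33.
Σ V^2·P over the event = 4·(1/33) + 36·(4/33) + 4·(1/33) + 25·(3/33) + 36·(5/33) = 37/3.
E[V^2 | U ≥ 11] = (37/3) / (14/33) = 407/14.

407/14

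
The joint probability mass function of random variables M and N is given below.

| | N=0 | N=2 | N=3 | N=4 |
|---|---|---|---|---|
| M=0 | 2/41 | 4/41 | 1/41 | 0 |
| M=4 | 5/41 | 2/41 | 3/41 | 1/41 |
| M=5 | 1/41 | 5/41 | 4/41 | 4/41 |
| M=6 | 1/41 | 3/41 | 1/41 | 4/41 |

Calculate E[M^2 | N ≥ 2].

P(N ≥ 2) = 32/41.
Summing M^2·P(M=x,N=y) over the conditioning event gives 709/41.
E[M^2 | N ≥ 2] = (709/41) / (32/41) = 709/32.

709/32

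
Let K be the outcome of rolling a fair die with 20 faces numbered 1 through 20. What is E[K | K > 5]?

P(K > 5) = 3/4.
E[K | K > 5] = (39/4) / (3/4) = 13.

13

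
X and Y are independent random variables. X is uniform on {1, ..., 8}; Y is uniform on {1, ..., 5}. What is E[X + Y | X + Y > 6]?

46/5

P(X + Y > 6) = 5/8.
Summing (X+Y)·P(x,y) over outcomes with X + Y > 6 gives 23/4.
E[X + Y | X + Y > 6] = (23/4) / (5/8) = 46/5.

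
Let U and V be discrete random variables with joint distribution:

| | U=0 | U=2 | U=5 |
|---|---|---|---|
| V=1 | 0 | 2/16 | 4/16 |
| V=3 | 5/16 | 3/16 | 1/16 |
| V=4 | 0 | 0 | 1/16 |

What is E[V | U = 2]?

P(U = 2) = 5/16.
Summing V·P(U=x,V=y) over the conditioning event gives 11/16.
E[V | U = 2] = (11/16) / (5/16) = 11/5.

11/5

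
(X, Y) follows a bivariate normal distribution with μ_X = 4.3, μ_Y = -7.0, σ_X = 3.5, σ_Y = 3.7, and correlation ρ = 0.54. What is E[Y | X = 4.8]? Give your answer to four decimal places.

The regression of Y on X has slope ρ·σ_Y/σ_X and passes through (μ_X, μ_Y).
E[Y | X=4.8] = -7.0 + (0.54)·(3.7/3.5)·(4.8 − (4.3)) = -7.0 + (0.57086)·(0.5) = -6.7146.

-6.7146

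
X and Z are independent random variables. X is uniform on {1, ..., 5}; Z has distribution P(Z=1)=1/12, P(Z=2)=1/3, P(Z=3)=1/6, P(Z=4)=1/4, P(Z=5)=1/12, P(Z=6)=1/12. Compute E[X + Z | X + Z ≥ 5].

P(X + Z ≥ 5) = 47/60.
Summing (X+Z)·P(x,y) over outcomes with X + Z ≥ 5 gives 65/12.
E[X + Z | X + Z ≥ 5] = (65/12) / (47/60) = 325/47.

325/47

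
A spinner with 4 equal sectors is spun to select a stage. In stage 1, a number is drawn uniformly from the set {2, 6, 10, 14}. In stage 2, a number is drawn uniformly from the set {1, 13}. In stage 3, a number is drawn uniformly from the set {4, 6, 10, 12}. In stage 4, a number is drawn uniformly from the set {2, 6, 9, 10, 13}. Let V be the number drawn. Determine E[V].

E[V | stage 1] = (2+6+10+14)/4 = 8.
E[V | stage 2] = (1+13)/2 = 7.
E[V | stage 3] = (4+6+10+12)/4 = 8.
E[V | stage 4] = (2+6+9+10+13)/5 = 8.
By the law of total expectation,
E[V] = (1/4)·(8) + (1/4)·(7) + (1/4)·(8) + (1/4)·(8) = 31/4.

31/4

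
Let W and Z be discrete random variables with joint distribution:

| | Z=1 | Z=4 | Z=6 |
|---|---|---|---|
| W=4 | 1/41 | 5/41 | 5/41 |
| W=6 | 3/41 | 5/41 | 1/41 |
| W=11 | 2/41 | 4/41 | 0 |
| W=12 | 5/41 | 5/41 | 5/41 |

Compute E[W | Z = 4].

154/19

P(Z = 4) = 19/41.
Summing W·P(W=x,Z=y) over the conditioning event gives 154/41.
E[W | Z = 4] = (154/41) / (19/41) = 154/19.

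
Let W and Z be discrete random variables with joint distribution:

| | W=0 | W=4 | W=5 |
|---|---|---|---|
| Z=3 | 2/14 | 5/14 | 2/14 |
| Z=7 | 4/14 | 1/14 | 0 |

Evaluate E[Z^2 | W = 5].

P(W = 5) = 1/7.
Summing Z^2·P(W=x,Z=y) over the conditioning event gives 9/7.
E[Z^2 | W = 5] = (9/7) / (1/7) = 9.

9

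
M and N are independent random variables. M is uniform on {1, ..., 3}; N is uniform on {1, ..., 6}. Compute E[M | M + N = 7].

2

Outcomes with M + N = 7: (1,6), (2,5), (3,4), each with probability 1/18.
E[M | M + N = 7] = (1 + 2 + 3) / 3 = 2.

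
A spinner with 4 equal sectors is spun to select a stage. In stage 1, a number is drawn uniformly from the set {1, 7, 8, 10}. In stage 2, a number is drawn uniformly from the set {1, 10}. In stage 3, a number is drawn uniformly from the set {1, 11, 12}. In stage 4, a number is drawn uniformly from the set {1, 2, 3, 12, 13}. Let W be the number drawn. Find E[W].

131/20

E[W | stage 1] = (1+7+8+10)/4 = 13/2.
E[W | stage 2] = (1+10)/2 = 11/2.
E[W | stage 3] = (1+11+12)/3 = 8.
E[W | stage 4] = (1+2+3+12+13)/5 = 31/5.
E[W] = (1/4)·(13/2) + (1/4)·(11/2) + (1/4)·(8) + (1/4)·(31/5) = 131/20.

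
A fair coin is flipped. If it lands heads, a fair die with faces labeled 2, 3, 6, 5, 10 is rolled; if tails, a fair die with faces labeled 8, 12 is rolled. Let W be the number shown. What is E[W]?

E[W | heads] = (2+3+6+5+10)/5 = 26/5.
E[W | tails] = (8+12)/2 = 10.
By the law of total expectation,
E[W] = (1/2)·(26/5) + (1/2)·(10) = 38/5.

38/5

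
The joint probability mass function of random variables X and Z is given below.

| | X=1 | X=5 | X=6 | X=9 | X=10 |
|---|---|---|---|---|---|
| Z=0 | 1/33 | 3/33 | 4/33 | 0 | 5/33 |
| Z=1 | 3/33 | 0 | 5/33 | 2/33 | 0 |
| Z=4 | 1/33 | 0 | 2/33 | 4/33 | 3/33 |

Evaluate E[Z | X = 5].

P(X = 5) = 1/11.
Σ Z·P over the event = 0·(3/33) = 0.
E[Z | X = 5] = (0) / (1/11) = 0.

0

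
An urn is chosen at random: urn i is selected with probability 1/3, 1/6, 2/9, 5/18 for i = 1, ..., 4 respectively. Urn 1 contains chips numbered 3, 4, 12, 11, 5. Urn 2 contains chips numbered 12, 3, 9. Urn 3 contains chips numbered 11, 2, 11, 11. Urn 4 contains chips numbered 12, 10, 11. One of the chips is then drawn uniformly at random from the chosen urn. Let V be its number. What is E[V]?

26/3

E[V | urn 1] = (3+4+12+11+5)/5 = 7.
E[V | urn 2] = (12+3+9)/3 = 8.
E[V | urn 3] = (11+2+11+11)/4 = 35/4.
E[V | urn 4] = (12+10+11)/3 = 11.
E[V] = (1/3)·(7) + (1/6)·(8) + (2/9)·(35/4) + (5/18)·(11) = 26/3.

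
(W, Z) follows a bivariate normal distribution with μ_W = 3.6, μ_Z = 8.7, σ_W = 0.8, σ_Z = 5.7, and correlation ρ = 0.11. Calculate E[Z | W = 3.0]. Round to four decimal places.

8.2298

The regression of Z on W has slope ρ·σ_Z/σ_W and passes through (μ_W, μ_Z).
E[Z | W=3.0] = 8.7 + (0.11)·(5.7/0.8)·(3.0 − (3.6)) = 8.7 + (0.78375)·(-0.6) = 8.2298.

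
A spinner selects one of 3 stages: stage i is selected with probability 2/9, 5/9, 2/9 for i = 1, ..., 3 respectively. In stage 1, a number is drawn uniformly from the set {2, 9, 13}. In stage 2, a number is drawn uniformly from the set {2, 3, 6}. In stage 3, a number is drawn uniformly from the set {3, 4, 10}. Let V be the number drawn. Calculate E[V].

137/27

E[V | stage 1] = (2+9+13)/3 = 8.
E[V | stage 2] = (2+3+6)/3 = 11/3.
E[V | stage 3] = (3+4+10)/3 = 17/3.
By the law of total expectation,
E[V] = (2/9)·(8) + (5/9)·(11/3) + (2/9)·(17/3) = 137/27.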